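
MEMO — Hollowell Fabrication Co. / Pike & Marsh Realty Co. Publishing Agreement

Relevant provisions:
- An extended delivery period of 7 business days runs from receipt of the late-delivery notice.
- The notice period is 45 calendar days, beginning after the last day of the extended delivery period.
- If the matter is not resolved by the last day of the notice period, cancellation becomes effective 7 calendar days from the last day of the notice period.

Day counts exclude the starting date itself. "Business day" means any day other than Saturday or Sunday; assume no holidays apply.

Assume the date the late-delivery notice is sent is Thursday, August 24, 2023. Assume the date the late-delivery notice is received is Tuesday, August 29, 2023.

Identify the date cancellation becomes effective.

From Tuesday, August 29, 2023, 7 business days (Aug 30, Aug 31, Sep 1, Sep 4, Sep 5, Sep 6, Sep 7, skipping weekends) brings us to Thursday, September 7, 2023, which is the last day of the extended delivery period.
The last day of the notice period: September 7, 2023 + 45 days = October 22, 2023.
The date cancellation becomes effective: 7 calendar days after October 22, 2023 is October 29, 2023.

October 29, 2023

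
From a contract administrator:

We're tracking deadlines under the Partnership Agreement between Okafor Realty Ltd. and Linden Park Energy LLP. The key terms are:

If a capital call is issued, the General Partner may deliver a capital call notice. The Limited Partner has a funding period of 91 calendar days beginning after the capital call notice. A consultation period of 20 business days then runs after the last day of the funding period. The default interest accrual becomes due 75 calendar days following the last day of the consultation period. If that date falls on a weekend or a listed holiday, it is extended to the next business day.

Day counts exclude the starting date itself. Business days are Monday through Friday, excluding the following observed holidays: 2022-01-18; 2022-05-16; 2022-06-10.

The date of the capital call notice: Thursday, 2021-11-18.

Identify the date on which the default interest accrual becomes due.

Adding 91 calendar days to 2021-11-18 gives 2022-02-17, which is the last day of the funding period.
The last day of the consultation period: counting 20 business days from Thursday, 2022-02-17 (Feb 18, Feb 21, Feb 22, Feb 23, …, Mar 15, Mar 16, Mar 17, skipping weekends) reaches Thursday, 2022-03-17.
Adding 75 calendar days to 2022-03-17 gives 2022-05-31, which is the date on which the default interest accrual becomes due. 2022-05-31 is a Tuesday and is not a listed holiday, so no roll-forward applies.

2022-05-31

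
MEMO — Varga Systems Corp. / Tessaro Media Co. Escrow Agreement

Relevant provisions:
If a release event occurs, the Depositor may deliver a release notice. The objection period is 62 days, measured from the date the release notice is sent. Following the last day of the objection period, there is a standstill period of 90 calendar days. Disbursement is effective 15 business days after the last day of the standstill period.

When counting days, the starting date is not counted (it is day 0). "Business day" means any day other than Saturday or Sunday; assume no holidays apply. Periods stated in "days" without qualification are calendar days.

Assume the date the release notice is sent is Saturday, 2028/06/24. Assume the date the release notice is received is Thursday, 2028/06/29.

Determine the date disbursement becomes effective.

2028/12/14

The last day of the objection period: 62 calendar days after 2028/06/24 is 2028/08/25.
The last day of the standstill period: 90 calendar days after 2028/08/25 is 2028/11/23.
The date disbursement becomes effective: 15 business days after Thursday, 2028/11/23, skipping weekends — Nov 24, Nov 27, Nov 28, Nov 29, …, Dec 12, Dec 13, Dec 14 — lands on Thursday, 2028/12/14.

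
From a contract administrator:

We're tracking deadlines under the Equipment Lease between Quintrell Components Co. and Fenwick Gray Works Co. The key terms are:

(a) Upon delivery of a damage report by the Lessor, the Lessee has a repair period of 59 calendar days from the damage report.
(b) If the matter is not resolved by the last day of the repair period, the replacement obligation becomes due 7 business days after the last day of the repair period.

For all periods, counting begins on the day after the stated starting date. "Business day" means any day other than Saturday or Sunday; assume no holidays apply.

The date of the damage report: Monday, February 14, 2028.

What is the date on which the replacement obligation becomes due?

April 24, 2028

Adding 59 calendar days to February 14, 2028 gives April 13, 2028, which is the last day of the repair period.
The date on which the replacement obligation becomes due: counting 7 business days from Thursday, April 13, 2028 (Apr 14, Apr 17, Apr 18, Apr 19, Apr 20, Apr 21, Apr 24, skipping weekends) reaches Monday, April 24, 2028.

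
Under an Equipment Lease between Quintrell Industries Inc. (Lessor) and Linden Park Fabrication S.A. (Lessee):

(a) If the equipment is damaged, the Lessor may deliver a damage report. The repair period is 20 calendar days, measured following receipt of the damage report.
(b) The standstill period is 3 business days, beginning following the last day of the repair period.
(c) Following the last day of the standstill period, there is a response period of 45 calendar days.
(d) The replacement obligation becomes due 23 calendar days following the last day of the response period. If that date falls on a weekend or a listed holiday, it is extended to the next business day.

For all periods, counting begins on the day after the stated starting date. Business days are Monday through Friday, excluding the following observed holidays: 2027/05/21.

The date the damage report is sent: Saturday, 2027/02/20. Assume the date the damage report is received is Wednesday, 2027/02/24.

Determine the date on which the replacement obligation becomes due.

The last day of the repair period: 2027/02/24 + 20 days = 2027/03/16.
From Tuesday, 2027/03/16, 3 business days (Mar 17, Mar 18, Mar 19, skipping weekends) brings us to Friday, 2027/03/19, which is the last day of the standstill period.
The last day of the response period: 45 calendar days after 2027/03/19 is 2027/05/03.
Adding 23 calendar days to 2027/05/03 gives 2027/05/26, which is the date on which the replacement obligation becomes due. 2027/05/26 is a Wednesday and is not a listed holiday, so no roll-forward applies.

2027/05/26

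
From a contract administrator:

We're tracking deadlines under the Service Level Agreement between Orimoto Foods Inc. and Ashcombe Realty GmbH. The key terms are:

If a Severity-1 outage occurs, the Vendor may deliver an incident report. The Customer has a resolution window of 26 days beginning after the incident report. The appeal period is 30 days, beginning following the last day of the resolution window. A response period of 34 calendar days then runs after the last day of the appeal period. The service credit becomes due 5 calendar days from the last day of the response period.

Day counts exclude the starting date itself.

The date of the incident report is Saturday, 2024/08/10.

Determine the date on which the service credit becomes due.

Adding 26 calendar days to 2024/08/10 gives 2024/09/05, which is the last day of the resolution window.
Adding 30 calendar days to 2024/09/05 gives 2024/10/05, which is the last day of the appeal period.
Adding 34 calendar days to 2024/10/05 gives 2024/11/08, which is the last day of the response period.
Adding 5 calendar days to 2024/11/08 gives 2024/11/13, which is the date on which the service credit becomes due.

2024/11/13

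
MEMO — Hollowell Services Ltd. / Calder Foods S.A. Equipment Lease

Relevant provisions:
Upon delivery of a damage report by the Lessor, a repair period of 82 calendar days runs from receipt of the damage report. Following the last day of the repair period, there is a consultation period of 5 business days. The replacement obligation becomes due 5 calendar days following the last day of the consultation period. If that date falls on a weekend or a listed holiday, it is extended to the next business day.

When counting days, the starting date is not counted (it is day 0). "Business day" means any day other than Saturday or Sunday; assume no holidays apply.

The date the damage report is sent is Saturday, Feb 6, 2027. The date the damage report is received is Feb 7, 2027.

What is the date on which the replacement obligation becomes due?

May 12, 2027

Adding 82 calendar days to Feb 7, 2027 gives Apr 30, 2027, which is the last day of the repair period.
From Friday, Apr 30, 2027, 5 business days (May 3, May 4, May 5, May 6, May 7, skipping weekends) brings us to Friday, May 7, 2027, which is the last day of the consultation period.
Adding 5 calendar days to May 7, 2027 gives May 12, 2027, which is the date on which the replacement obligation becomes due. May 12, 2027 is a Wednesday, so no roll-forward applies.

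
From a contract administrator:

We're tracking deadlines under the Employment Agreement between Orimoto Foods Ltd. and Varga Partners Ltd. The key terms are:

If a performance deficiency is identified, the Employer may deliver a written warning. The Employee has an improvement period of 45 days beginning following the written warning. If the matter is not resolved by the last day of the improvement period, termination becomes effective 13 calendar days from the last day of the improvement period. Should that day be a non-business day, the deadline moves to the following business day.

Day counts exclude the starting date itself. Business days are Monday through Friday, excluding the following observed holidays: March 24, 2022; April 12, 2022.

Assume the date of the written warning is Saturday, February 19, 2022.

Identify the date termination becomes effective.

The last day of the improvement period: 45 calendar days after February 19, 2022 is April 5, 2022.
The date termination becomes effective: April 5, 2022 + 13 days = April 18, 2022. April 18, 2022 is a Monday and is not a listed holiday, so no roll-forward applies.

April 18, 2022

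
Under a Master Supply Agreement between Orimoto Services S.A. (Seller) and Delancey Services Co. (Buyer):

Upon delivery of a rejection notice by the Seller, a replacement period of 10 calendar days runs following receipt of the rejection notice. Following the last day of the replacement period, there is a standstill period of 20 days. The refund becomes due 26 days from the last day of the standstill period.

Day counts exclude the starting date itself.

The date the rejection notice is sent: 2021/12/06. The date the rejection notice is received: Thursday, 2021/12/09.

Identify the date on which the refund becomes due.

The last day of the replacement period: 10 calendar days after 2021/12/09 is 2021/12/19.
The last day of the standstill period: 2021/12/19 + 20 days = 2022/01/08.
The date on which the refund becomes due: 26 calendar days after 2022/01/08 is 2022/02/03.

2022/02/03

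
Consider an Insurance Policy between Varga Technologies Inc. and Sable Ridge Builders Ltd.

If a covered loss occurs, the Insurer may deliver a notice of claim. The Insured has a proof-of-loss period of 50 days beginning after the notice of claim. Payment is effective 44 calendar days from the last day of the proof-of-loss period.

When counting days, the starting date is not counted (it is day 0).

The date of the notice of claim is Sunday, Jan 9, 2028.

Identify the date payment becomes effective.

The last day of the proof-of-loss period: 50 calendar days after Jan 9, 2028 is Feb 28, 2028.
Adding 44 calendar days to Feb 28, 2028 gives Apr 12, 2028, which is the date payment becomes effective.

Apr 12, 2028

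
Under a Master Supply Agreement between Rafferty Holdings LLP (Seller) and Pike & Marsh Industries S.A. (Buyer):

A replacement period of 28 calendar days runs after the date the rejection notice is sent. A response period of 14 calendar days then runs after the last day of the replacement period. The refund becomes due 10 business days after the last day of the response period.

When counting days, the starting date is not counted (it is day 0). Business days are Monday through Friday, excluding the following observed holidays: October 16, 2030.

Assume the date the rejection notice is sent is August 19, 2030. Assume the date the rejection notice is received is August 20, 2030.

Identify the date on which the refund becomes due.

October 14, 2030

The last day of the replacement period: August 19, 2030 + 28 days = September 16, 2030.
Adding 14 calendar days to September 16, 2030 gives September 30, 2030, which is the last day of the response period.
The date on which the refund becomes due: 10 business days after Monday, September 30, 2030, skipping weekends — Oct 1, Oct 2, Oct 3, Oct 4, Oct 7, Oct 8, Oct 9, Oct 10, Oct 11, Oct 14 — lands on Monday, October 14, 2030.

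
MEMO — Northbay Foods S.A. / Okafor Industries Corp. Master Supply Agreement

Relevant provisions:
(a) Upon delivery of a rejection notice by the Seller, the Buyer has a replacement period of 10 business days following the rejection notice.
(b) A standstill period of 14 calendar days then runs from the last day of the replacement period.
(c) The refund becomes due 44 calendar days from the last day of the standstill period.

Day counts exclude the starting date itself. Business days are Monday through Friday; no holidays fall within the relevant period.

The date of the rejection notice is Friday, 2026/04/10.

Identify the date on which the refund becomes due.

From Friday, 2026/04/10, 10 business days (Apr 13, Apr 14, Apr 15, Apr 16, Apr 17, Apr 20, Apr 21, Apr 22, Apr 23, Apr 24, skipping weekends) brings us to Friday, 2026/04/24, which is the last day of the replacement period.
Adding 14 calendar days to 2026/04/24 gives 2026/05/08, which is the last day of the standstill period.
Adding 44 calendar days to 2026/05/08 gives 2026/06/21, which is the date on which the refund becomes due.

2026/06/21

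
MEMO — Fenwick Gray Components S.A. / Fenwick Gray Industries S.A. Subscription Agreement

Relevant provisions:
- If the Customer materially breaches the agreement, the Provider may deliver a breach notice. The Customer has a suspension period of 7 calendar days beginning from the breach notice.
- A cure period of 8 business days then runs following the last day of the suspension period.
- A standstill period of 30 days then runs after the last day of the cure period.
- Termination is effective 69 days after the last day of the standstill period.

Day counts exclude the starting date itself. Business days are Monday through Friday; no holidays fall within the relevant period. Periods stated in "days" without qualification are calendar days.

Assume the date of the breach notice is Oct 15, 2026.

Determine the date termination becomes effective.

Feb 10, 2027

The last day of the suspension period: Oct 15, 2026 + 7 days = Oct 22, 2026.
From Thursday, Oct 22, 2026, 8 business days (Oct 23, Oct 26, Oct 27, Oct 28, Oct 29, Oct 30, Nov 2, Nov 3, skipping weekends) brings us to Tuesday, Nov 3, 2026, which is the last day of the cure period.
Adding 30 calendar days to Nov 3, 2026 gives Dec 3, 2026, which is the last day of the standstill period.
Adding 69 calendar days to Dec 3, 2026 gives Feb 10, 2027, which is the date termination becomes effective.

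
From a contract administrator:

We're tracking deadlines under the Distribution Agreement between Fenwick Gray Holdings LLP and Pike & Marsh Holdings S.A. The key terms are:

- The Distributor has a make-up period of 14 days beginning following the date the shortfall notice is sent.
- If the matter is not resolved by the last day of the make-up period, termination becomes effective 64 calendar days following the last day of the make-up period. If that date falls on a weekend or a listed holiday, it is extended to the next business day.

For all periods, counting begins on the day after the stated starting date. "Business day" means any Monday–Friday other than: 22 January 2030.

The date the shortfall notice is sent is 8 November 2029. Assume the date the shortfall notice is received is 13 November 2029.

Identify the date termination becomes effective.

The last day of the make-up period: 8 November 2029 + 14 days = 22 November 2029.
The date termination becomes effective: 22 November 2029 + 64 days = 25 January 2030. 25 January 2030 is a Friday and is not a listed holiday, so no roll-forward applies.

25 January 2030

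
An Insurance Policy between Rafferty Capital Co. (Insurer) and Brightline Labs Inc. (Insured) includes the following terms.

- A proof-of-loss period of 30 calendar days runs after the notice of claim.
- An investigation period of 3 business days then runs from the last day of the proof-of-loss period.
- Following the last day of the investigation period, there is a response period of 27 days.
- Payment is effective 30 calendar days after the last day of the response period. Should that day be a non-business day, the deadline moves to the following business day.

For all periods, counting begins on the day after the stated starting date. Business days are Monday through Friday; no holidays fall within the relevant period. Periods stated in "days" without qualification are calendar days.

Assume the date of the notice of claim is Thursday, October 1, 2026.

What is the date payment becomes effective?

December 31, 2026

The last day of the proof-of-loss period: October 1, 2026 + 30 days = October 31, 2026.
The last day of the investigation period: 3 business days after Saturday, October 31, 2026, skipping weekends — Nov 2, Nov 3, Nov 4 — lands on Wednesday, November 4, 2026.
The last day of the response period: November 4, 2026 + 27 days = December 1, 2026.
Adding 30 calendar days to December 1, 2026 gives December 31, 2026, which is the date payment becomes effective. December 31, 2026 is a Thursday, so no roll-forward applies.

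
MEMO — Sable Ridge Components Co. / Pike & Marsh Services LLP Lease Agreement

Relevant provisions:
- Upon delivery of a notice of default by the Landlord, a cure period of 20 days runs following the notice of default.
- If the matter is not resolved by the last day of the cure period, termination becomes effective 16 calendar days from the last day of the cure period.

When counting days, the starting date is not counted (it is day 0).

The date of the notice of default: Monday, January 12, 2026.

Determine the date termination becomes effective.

February 17, 2026

Adding 20 calendar days to January 12, 2026 gives February 1, 2026, which is the last day of the cure period.
The date termination becomes effective: February 1, 2026 + 16 days = February 17, 2026.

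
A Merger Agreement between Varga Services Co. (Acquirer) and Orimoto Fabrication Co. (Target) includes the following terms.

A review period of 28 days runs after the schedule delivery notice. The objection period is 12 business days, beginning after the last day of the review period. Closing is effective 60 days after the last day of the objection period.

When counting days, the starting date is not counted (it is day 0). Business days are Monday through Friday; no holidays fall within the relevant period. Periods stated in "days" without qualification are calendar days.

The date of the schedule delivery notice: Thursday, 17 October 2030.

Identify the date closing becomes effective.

31 January 2031

The last day of the review period: 28 calendar days after 17 October 2030 is 14 November 2030.
The last day of the objection period: 12 business days after Thursday, 14 November 2030, skipping weekends — Nov 15, Nov 18, Nov 19, Nov 20, …, Nov 28, Nov 29, Dec 2 — lands on Monday, 2 December 2030.
The date closing becomes effective: 60 calendar days after 2 December 2030 is 31 January 2031.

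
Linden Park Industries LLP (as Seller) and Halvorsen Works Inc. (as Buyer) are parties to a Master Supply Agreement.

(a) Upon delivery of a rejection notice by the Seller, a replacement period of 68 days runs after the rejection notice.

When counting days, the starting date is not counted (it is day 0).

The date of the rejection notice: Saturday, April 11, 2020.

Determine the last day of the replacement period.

June 18, 2020

The last day of the replacement period: April 11, 2020 + 68 days = June 18, 2020.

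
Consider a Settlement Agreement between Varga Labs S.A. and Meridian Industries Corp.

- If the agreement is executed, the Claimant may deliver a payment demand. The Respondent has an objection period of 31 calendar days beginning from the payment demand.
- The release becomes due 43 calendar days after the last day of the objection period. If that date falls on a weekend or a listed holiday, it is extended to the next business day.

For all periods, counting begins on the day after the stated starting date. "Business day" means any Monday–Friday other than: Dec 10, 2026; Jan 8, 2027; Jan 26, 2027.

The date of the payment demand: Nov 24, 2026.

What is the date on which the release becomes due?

Feb 8, 2027

Adding 31 calendar days to Nov 24, 2026 gives Dec 25, 2026, which is the last day of the objection period.
The date on which the release becomes due: Dec 25, 2026 + 43 days = Feb 6, 2027. That falls on a Saturday, so it rolls to the next business day, Monday, Feb 8, 2027.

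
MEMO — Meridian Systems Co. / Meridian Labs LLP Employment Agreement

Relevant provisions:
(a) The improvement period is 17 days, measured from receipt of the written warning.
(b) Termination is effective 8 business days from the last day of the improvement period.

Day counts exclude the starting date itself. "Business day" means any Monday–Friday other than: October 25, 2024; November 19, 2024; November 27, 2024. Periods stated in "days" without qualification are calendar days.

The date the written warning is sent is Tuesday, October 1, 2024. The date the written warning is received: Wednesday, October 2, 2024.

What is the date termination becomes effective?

The last day of the improvement period: October 2, 2024 + 17 days = October 19, 2024.
The date termination becomes effective: 8 business days after Saturday, October 19, 2024, skipping weekends and the listed holiday on Oct 25 — Oct 21, Oct 22, Oct 23, Oct 24, Oct 28, Oct 29, Oct 30, Oct 31 — lands on Thursday, October 31, 2024.

October 31, 2024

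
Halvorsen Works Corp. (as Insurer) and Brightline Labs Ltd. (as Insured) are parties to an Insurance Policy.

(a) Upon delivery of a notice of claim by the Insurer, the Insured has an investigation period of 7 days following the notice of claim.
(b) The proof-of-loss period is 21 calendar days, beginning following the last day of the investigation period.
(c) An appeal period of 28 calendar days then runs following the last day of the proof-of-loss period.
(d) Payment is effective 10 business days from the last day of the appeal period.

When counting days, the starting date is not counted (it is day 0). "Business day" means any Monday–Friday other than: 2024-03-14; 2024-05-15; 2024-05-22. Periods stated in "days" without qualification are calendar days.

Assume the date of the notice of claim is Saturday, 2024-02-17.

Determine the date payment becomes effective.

The last day of the investigation period: 2024-02-17 + 7 days = 2024-02-24.
Adding 21 calendar days to 2024-02-24 gives 2024-03-16, which is the last day of the proof-of-loss period.
Adding 28 calendar days to 2024-03-16 gives 2024-04-13, which is the last day of the appeal period.
From Saturday, 2024-04-13, 10 business days (Apr 15, Apr 16, Apr 17, Apr 18, Apr 19, Apr 22, Apr 23, Apr 24, Apr 25, Apr 26, skipping weekends) brings us to Friday, 2024-04-26, which is the date payment becomes effective.

2024-04-26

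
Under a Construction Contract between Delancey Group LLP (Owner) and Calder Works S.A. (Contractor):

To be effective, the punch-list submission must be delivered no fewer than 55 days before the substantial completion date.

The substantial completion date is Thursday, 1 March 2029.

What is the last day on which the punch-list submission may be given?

1 March 2029 minus 55 days is 5 January 2029.

5 January 2029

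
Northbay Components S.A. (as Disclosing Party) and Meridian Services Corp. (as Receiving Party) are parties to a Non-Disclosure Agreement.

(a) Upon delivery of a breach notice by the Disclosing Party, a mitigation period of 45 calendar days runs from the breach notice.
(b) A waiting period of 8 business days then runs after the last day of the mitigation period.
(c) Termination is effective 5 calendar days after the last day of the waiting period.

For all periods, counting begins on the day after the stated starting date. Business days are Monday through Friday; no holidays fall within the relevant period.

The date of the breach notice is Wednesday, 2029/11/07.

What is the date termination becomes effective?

2030/01/07

The last day of the mitigation period: 45 calendar days after 2029/11/07 is 2029/12/22.
The last day of the waiting period: 8 business days after Saturday, 2029/12/22, skipping weekends — Dec 24, Dec 25, Dec 26, Dec 27, Dec 28, Dec 31, Jan 1, Jan 2 — lands on Wednesday, 2030/01/02.
The date termination becomes effective: 2030/01/02 + 5 days = 2030/01/07.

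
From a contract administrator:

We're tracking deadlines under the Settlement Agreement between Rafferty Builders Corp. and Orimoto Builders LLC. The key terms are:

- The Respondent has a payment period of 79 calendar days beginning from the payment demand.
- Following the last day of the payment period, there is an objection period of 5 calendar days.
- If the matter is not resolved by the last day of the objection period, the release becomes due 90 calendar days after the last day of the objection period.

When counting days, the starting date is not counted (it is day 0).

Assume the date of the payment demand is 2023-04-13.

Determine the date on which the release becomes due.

The last day of the payment period: 2023-04-13 + 79 days = 2023-07-01.
Adding 5 calendar days to 2023-07-01 gives 2023-07-06, which is the last day of the objection period.
Adding 90 calendar days to 2023-07-06 gives 2023-10-04, which is the date on which the release becomes due.

2023-10-04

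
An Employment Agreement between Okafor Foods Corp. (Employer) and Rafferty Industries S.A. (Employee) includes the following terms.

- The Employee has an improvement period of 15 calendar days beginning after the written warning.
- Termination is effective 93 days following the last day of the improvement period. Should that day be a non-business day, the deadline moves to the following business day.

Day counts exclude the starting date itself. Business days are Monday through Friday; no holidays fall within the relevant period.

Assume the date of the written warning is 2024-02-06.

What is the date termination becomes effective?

The last day of the improvement period: 2024-02-06 + 15 days = 2024-02-21.
The date termination becomes effective: 2024-02-21 + 93 days = 2024-05-24. 2024-05-24 is a Friday, so no roll-forward applies.

2024-05-24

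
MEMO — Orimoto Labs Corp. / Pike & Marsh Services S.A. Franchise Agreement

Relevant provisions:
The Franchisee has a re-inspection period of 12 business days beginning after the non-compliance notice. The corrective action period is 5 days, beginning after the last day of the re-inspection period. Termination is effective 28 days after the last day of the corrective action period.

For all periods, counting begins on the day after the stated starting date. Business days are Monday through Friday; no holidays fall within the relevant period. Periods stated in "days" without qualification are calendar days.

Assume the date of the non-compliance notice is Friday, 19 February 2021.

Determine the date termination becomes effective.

11 April 2021

The last day of the re-inspection period: counting 12 business days from Friday, 19 February 2021 (Feb 22, Feb 23, Feb 24, Feb 25, …, Mar 5, Mar 8, Mar 9, skipping weekends) reaches Tuesday, 9 March 2021.
The last day of the corrective action period: 5 calendar days after 9 March 2021 is 14 March 2021.
The date termination becomes effective: 28 calendar days after 14 March 2021 is 11 April 2021.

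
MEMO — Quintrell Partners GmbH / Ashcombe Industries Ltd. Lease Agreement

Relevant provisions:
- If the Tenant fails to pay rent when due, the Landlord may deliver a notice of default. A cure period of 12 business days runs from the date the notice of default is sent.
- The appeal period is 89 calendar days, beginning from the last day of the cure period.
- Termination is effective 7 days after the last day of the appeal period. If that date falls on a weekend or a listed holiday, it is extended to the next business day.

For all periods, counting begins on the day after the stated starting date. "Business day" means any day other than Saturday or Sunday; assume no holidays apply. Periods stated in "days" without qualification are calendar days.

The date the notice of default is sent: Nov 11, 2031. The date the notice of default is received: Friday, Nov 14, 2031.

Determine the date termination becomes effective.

From Tuesday, Nov 11, 2031, 12 business days (Nov 12, Nov 13, Nov 14, Nov 17, …, Nov 25, Nov 26, Nov 27, skipping weekends) brings us to Thursday, Nov 27, 2031, which is the last day of the cure period.
The last day of the appeal period: Nov 27, 2031 + 89 days = Feb 24, 2032.
Adding 7 calendar days to Feb 24, 2032 gives Mar 2, 2032, which is the date termination becomes effective. Mar 2, 2032 is a Tuesday, so no roll-forward applies.

Mar 2, 2032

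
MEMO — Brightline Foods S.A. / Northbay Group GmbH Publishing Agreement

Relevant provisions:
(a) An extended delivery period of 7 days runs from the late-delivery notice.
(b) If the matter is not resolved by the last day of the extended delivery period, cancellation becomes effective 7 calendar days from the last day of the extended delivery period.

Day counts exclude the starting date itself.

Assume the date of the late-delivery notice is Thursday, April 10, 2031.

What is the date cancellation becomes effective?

The last day of the extended delivery period: April 10, 2031 + 7 days = April 17, 2031.
Adding 7 calendar days to April 17, 2031 gives April 24, 2031, which is the date cancellation becomes effective.

April 24, 2031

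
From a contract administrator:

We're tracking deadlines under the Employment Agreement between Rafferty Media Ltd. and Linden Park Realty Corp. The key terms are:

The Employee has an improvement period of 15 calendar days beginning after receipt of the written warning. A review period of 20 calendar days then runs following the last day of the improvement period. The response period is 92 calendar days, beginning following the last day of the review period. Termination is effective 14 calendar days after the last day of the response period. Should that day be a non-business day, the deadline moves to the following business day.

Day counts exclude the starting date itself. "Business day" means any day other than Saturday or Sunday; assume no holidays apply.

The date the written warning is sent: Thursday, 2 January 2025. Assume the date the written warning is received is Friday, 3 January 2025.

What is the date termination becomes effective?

Adding 15 calendar days to 3 January 2025 gives 18 January 2025, which is the last day of the improvement period.
The last day of the review period: 18 January 2025 + 20 days = 7 February 2025.
The last day of the response period: 92 calendar days after 7 February 2025 is 10 May 2025.
The date termination becomes effective: 10 May 2025 + 14 days = 24 May 2025. That falls on a Saturday, so it rolls to the next business day, Monday, 26 May 2025.

26 May 2025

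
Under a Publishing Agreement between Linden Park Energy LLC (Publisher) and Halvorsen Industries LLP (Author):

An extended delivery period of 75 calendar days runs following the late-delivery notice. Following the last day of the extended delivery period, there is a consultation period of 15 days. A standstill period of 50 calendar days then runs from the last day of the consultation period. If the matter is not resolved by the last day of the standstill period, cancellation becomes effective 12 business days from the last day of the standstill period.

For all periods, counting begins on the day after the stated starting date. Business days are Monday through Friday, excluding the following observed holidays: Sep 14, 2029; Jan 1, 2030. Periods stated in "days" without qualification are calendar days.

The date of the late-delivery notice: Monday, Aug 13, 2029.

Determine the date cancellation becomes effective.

Jan 17, 2030

Adding 75 calendar days to Aug 13, 2029 gives Oct 27, 2029, which is the last day of the extended delivery period.
Adding 15 calendar days to Oct 27, 2029 gives Nov 11, 2029, which is the last day of the consultation period.
Adding 50 calendar days to Nov 11, 2029 gives Dec 31, 2029, which is the last day of the standstill period.
From Monday, Dec 31, 2029, 12 business days (Jan 2, Jan 3, Jan 4, Jan 7, …, Jan 15, Jan 16, Jan 17, skipping weekends and the listed holiday on Jan 1) brings us to Thursday, Jan 17, 2030, which is the date cancellation becomes effective.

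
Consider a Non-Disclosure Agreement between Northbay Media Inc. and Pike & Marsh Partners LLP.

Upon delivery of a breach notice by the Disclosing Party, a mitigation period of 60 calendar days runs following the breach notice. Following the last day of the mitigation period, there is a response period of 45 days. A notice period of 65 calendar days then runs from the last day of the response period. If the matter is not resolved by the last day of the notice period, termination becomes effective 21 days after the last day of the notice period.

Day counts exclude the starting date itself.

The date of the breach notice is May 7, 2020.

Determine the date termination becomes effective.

Nov 14, 2020

The last day of the mitigation period: 60 calendar days after May 7, 2020 is Jul 6, 2020.
The last day of the response period: Jul 6, 2020 + 45 days = Aug 20, 2020.
The last day of the notice period: 65 calendar days after Aug 20, 2020 is Oct 24, 2020.
The date termination becomes effective: Oct 24, 2020 + 21 days = Nov 14, 2020.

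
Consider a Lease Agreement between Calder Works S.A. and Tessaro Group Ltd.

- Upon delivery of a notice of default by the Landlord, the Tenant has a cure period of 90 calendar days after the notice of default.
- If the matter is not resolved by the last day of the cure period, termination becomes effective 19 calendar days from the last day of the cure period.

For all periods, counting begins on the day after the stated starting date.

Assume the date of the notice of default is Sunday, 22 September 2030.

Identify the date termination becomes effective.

9 January 2031

The last day of the cure period: 90 calendar days after 22 September 2030 is 21 December 2030.
Adding 19 calendar days to 21 December 2030 gives 9 January 2031, which is the date termination becomes effective.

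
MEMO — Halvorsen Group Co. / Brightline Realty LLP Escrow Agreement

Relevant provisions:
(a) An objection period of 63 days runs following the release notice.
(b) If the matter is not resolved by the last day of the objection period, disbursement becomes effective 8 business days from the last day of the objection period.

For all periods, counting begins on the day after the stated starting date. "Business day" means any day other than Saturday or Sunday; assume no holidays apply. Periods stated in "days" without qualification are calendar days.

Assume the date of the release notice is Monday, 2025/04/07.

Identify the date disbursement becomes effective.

2025/06/19

The last day of the objection period: 2025/04/07 + 63 days = 2025/06/09.
The date disbursement becomes effective: 8 business days after Monday, 2025/06/09, skipping weekends — Jun 10, Jun 11, Jun 12, Jun 13, Jun 16, Jun 17, Jun 18, Jun 19 — lands on Thursday, 2025/06/19.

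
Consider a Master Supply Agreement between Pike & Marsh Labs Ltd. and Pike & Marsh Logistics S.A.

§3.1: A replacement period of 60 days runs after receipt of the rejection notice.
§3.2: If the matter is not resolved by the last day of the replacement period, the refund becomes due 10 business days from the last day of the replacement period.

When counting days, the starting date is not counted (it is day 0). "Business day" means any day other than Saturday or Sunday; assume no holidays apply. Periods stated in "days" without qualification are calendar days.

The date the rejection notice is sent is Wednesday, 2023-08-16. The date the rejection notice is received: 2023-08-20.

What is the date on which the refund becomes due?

2023-11-02

Adding 60 calendar days to 2023-08-20 gives 2023-10-19, which is the last day of the replacement period.
From Thursday, 2023-10-19, 10 business days (Oct 20, Oct 23, Oct 24, Oct 25, Oct 26, Oct 27, Oct 30, Oct 31, Nov 1, Nov 2, skipping weekends) brings us to Thursday, 2023-11-02, which is the date on which the refund becomes due.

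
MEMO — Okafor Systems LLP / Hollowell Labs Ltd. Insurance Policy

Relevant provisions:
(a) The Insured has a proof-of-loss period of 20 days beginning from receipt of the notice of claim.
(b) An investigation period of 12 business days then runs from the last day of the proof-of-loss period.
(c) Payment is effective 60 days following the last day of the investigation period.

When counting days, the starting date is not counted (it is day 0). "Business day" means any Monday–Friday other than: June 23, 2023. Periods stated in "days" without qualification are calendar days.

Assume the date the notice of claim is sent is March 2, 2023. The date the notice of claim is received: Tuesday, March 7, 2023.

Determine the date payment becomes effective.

The last day of the proof-of-loss period: 20 calendar days after March 7, 2023 is March 27, 2023.
The last day of the investigation period: 12 business days after Monday, March 27, 2023, skipping weekends — Mar 28, Mar 29, Mar 30, Mar 31, …, Apr 10, Apr 11, Apr 12 — lands on Wednesday, April 12, 2023.
The date payment becomes effective: April 12, 2023 + 60 days = June 11, 2023.

June 11, 2023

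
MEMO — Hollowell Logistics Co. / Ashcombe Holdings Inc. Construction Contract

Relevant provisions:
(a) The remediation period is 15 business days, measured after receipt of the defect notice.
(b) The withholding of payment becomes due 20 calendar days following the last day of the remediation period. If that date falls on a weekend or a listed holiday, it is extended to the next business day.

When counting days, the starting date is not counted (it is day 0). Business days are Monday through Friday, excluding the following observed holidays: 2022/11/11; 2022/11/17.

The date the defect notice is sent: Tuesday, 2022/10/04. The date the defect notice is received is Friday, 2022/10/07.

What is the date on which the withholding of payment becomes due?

2022/11/18

The last day of the remediation period: 15 business days after Friday, 2022/10/07, skipping weekends — Oct 10, Oct 11, Oct 12, Oct 13, …, Oct 26, Oct 27, Oct 28 — lands on Friday, 2022/10/28.
The date on which the withholding of payment becomes due: 2022/10/28 + 20 days = 2022/11/17. That falls on Thursday, a listed holiday, so it rolls to the next business day, Friday, 2022/11/18.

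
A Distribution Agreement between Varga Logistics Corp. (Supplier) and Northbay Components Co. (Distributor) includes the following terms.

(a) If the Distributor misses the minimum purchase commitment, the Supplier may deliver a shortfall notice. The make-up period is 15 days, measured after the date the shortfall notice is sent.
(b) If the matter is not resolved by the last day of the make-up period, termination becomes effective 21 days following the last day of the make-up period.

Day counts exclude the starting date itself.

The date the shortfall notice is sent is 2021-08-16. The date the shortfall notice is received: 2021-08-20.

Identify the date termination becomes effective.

2021-09-21

Adding 15 calendar days to 2021-08-16 gives 2021-08-31, which is the last day of the make-up period.
Adding 21 calendar days to 2021-08-31 gives 2021-09-21, which is the date termination becomes effective.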